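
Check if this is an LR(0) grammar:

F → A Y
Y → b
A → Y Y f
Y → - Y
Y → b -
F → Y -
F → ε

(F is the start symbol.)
No. Shift-reduce conflict between [F → .] and [Y → . - Y]

Augment with F' → F and build the canonical LR(0) collection (I0 = CLOSURE({[F' → . F]}), then GOTO on every symbol after a dot until no new states appear). It has 12 states:
  I0: { [A → . Y Y f], [F → . A Y], [F → . Y -], [F → .], [F' → . F], [Y → . - Y], [Y → . b -], [Y → . b] }  — shift, reduce
  I1: { [Y → - . Y], [Y → . - Y], [Y → . b -], [Y → . b] }  — shift
  I2: { [F → A . Y], [Y → . - Y], [Y → . b -], [Y → . b] }  — shift
  I3: { [F' → F .] }  — accept
  I4: { [A → Y . Y f], [F → Y . -], [Y → . - Y], [Y → . b -], [Y → . b] }  — shift
  I5: { [Y → b . -], [Y → b .] }  — shift, reduce
  I6: { [Y → b - .] }  — reduce
  I7: { [F → Y - .], [Y → - . Y], [Y → . - Y], [Y → . b -], [Y → . b] }  — shift, reduce
  I8: { [A → Y Y . f] }  — shift
  I9: { [A → Y Y f .] }  — reduce
  I10: { [Y → - Y .] }  — reduce
  I11: { [F → A Y .] }  — reduce

Conflict in state I0:
  Shift-reduce conflict between [F → .] and [Y → . - Y]
So the grammar is NOT LR(0).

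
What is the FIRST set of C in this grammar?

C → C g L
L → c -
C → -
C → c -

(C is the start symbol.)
To compute FIRST(C), examine every production with C on the left-hand side, reading each right-hand side left to right until a non-nullable symbol is reached.

From C → C g L:
  - C is the symbol being defined: contributes nothing new
    C is not nullable, so stop
From C → -:
  - '-' is a terminal: add '-' and stop
From C → c -:
  - c is a terminal: add 'c' and stop

Collecting: FIRST(C) = { '-', 'c' }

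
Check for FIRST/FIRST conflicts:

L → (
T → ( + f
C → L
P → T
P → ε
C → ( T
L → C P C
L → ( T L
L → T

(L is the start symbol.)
Yes. L → '(' / L → C P C on { '(' }; L → '(' / L → '(' T L on { '(' }; L → '(' / L → T on { '(' }; L → C P C / L → '(' T L on { '(' }; L → C P C / L → T on { '(' }; L → '(' T L / L → T on { '(' }; C → L / C → '(' T on { '(' }

FIRST sets of the non-terminals at (or reachable through a nullable prefix from) the front of some alternative:
  FIRST(C) = { '(' }
  FIRST(T) = { '(' }
  FIRST(L) = { '(' }

Productions for L:
  L → (: FIRST = { '(' }
  L → C P C: FIRST = { '(' }
  L → ( T L: FIRST = { '(' }
  L → T: FIRST = { '(' }
Productions for C:
  C → L: FIRST = { '(' }
  C → ( T: FIRST = { '(' }
Productions for P:
  P → T: FIRST = { '(' }
  P → ε: FIRST = { ε }
T has only one production, so no FIRST/FIRST conflict is possible there.

Conflict for L: L → ( and L → C P C
  Overlap: { '(' }
Conflict for L: L → ( and L → ( T L
  Overlap: { '(' }
Conflict for L: L → ( and L → T
  Overlap: { '(' }
Conflict for L: L → C P C and L → ( T L
  Overlap: { '(' }
Conflict for L: L → C P C and L → T
  Overlap: { '(' }
Conflict for L: L → ( T L and L → T
  Overlap: { '(' }
Conflict for C: C → L and C → ( T
  Overlap: { '(' }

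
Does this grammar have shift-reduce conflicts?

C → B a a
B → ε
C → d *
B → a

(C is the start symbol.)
Yes — I0: [B → .] vs [B → . a]

Augment with C' → C and build the canonical LR(0) collection (I0 = CLOSURE({[C' → . C]}), then GOTO on every symbol after a dot until no new states appear). It has 8 states:
  I0: { [B → . a], [B → .], [C → . B a a], [C → . d *], [C' → . C] }  — shift, reduce
  I1: { [C → B . a a] }  — shift
  I2: { [C' → C .] }  — accept
  I3: { [B → a .] }  — reduce
  I4: { [C → d . *] }  — shift
  I5: { [C → d * .] }  — reduce
  I6: { [C → B a . a] }  — shift
  I7: { [C → B a a .] }  — reduce

I0 contains reduce item [B → .] and shift items [B → . a], [C → . d *] — shift-reduce conflict.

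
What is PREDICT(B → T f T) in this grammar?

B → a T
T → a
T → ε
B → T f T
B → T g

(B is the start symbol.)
PREDICT(B → T f T) = (FIRST(RHS) \ {ε}) ∪ (FOLLOW(B) if ε ∈ FIRST(RHS), i.e. RHS ⇒* ε)
FIRST(T) = { 'a', ε }
FIRST(T f T) = { 'a', 'f' }
ε ∉ FIRST(T f T), so FOLLOW(B) is not added.
PREDICT(B → T f T) = { 'a', 'f' }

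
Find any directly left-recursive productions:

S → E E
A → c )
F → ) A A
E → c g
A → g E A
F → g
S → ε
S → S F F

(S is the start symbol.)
Yes, S is left-recursive

S → E E: starts with E
A → c ): starts with c
F → ) A A: starts with ')'
E → c g: starts with c
A → g E A: starts with g
F → g: starts with g
S → ε: starts with ε
S → S F F: LEFT RECURSIVE (starts with S)

The grammar has direct left recursion on: S.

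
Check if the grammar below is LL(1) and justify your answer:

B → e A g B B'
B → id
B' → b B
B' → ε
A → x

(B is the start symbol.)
Relevant sets:
  FOLLOW(B') = { $, 'b' }

For B:
  PREDICT(B → e A g B B') = { 'e' }
  PREDICT(B → id) = { 'id' }
For B':
  PREDICT(B' → b B) = { 'b' }
  PREDICT(B' → ε) = { $, 'b' }
A has a single production, so nothing to check there.

Conflict found: Predict set conflict for B': { 'b' }
The grammar is NOT LL(1).

Answer: No. Predict set conflict for B': { 'b' }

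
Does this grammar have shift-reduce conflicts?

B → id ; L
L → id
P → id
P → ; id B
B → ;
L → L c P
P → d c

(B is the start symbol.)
Yes — I5: [B → id ; L .] vs [L → L . c P]

Augment with B' → B and build the canonical LR(0) collection (I0 = CLOSURE({[B' → . B]}), then GOTO on every symbol after a dot until no new states appear). It has 15 states:
  I0: { [B → . ;], [B → . id ; L], [B' → . B] }  — shift
  I1: { [B → ; .] }  — reduce
  I2: { [B' → B .] }  — accept
  I3: { [B → id . ; L] }  — shift
  I4: { [B → id ; . L], [L → . L c P], [L → . id] }  — shift
  I5: { [B → id ; L .], [L → L . c P] }  — shift, reduce
  I6: { [L → id .] }  — reduce
  I7: { [L → L c . P], [P → . ; id B], [P → . d c], [P → . id] }  — shift
  I8: { [P → ; . id B] }  — shift
  I9: { [L → L c P .] }  — reduce
  I10: { [P → d . c] }  — shift
  I11: { [P → id .] }  — reduce
  I12: { [P → d c .] }  — reduce
  I13: { [B → . ;], [B → . id ; L], [P → ; id . B] }  — shift
  I14: { [P → ; id B .] }  — reduce

I5 contains reduce item [B → id ; L .] and shift item [L → L . c P] — shift-reduce conflict.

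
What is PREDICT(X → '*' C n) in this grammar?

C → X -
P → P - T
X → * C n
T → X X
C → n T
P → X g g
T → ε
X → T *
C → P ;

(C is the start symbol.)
{ '*' }

PREDICT(X → '*' C n) = (FIRST(RHS) \ {ε}) ∪ (FOLLOW(X) if ε ∈ FIRST(RHS), i.e. RHS ⇒* ε)
FIRST('*' C n) = { '*' }
ε ∉ FIRST('*' C n), so FOLLOW(X) is not added.
PREDICT(X → '*' C n) = { '*' }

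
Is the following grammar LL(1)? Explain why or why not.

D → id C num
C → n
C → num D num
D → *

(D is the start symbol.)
For D:
  PREDICT(D → id C num) = { 'id' }
  PREDICT(D → '*') = { '*' }
For C:
  PREDICT(C → n) = { 'n' }
  PREDICT(C → num D num) = { 'num' }

All predict sets are disjoint. The grammar IS LL(1).

Answer: Yes, the grammar is LL(1).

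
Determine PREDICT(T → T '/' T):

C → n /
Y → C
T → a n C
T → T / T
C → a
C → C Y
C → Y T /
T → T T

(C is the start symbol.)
PREDICT(T → T '/' T) = (FIRST(RHS) \ {ε}) ∪ (FOLLOW(T) if ε ∈ FIRST(RHS), i.e. RHS ⇒* ε)
FIRST(T) = { 'a' }
FIRST(T '/' T) = { 'a' }
ε ∉ FIRST(T '/' T), so FOLLOW(T) is not added.
PREDICT(T → T '/' T) = { 'a' }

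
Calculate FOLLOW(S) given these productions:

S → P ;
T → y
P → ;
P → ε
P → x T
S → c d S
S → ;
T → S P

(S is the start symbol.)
{ $, ';', 'x' }

S is the start symbol, so $ ∈ FOLLOW(S).
In S → c d S: S is at the end; this adds FOLLOW(S) to itself — nothing new
In T → S P: S is followed by P, add FIRST(P) \ {ε} = { ';', 'x' }
  P is nullable, so also add FOLLOW(T)

The FOLLOW sets referred to above (computed the same way, to a fixed point):
  FOLLOW(T) = { ';' }

Taking the union: FOLLOW(S) = { $, ';', 'x' }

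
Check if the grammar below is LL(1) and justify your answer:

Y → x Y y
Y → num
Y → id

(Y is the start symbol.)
A grammar is LL(1) if for each non-terminal N with multiple productions, the predict sets of those productions are pairwise disjoint, where PREDICT(N → α) = (FIRST(α) \ {ε}) ∪ (FOLLOW(N) if α ⇒* ε).

For Y:
  PREDICT(Y → x Y y) = { 'x' }
  PREDICT(Y → num) = { 'num' }
  PREDICT(Y → id) = { 'id' }

All predict sets are disjoint. The grammar IS LL(1).

Answer: Yes, the grammar is LL(1).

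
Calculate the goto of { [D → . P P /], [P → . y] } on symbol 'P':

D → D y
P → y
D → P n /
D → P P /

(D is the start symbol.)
{ [D → P . P /], [P → . y] }

GOTO(I, 'P') = CLOSURE({ [A → αX.β] : [A → α.Xβ] ∈ I, X = 'P' })

Items with dot before 'P', with the dot advanced:
  [D → . P P /] → [D → P . P /]
Closure of the advanced items:
  [D → P . P /] has the dot before P: add [P → . y]

GOTO = { [D → P . P /], [P → . y] }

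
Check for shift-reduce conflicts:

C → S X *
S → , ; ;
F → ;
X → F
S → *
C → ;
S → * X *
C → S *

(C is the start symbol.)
Yes — I1: [S → * .] vs [F → . ;]

A shift-reduce conflict occurs when an LR(0) state has both:
  - a complete (reduce) item [A → α .] (dot at the end), and
  - a shift item [B → β . c γ] (dot before a terminal).

Augment with C' → C and build the canonical LR(0) collection (I0 = CLOSURE({[C' → . C]}), then GOTO on every symbol after a dot until no new states appear). It has 15 states:
  I0: { [C → . ;], [C → . S *], [C → . S X *], [C' → . C], [S → . * X *], [S → . *], [S → . , ; ;] }  — shift
  I1: { [F → . ;], [S → * . X *], [S → * .], [X → . F] }  — shift, reduce
  I2: { [S → , . ; ;] }  — shift
  I3: { [C → ; .] }  — reduce
  I4: { [C' → C .] }  — accept
  I5: { [C → S . *], [C → S . X *], [F → . ;], [X → . F] }  — shift
  I6: { [C → S * .] }  — reduce
  I7: { [F → ; .] }  — reduce
  I8: { [X → F .] }  — reduce
  I9: { [C → S X . *] }  — shift
  I10: { [C → S X * .] }  — reduce
  I11: { [S → , ; . ;] }  — shift
  I12: { [S → , ; ; .] }  — reduce
  I13: { [S → * X . *] }  — shift
  I14: { [S → * X * .] }  — reduce

I1 contains reduce item [S → * .] and shift item [F → . ;] — shift-reduce conflict.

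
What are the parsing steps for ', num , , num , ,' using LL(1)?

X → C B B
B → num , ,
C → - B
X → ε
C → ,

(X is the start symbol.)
Stack is shown with the top on the left.

Stack        Input                Action
----------------------------------------
X $          , num , , num , , $  output X → C B B
C B B $      , num , , num , , $  output C → ,
, B B $      , num , , num , , $  match ','
B B $        num , , num , , $    output B → num , ,
num , , B $  num , , num , , $    match 'num'
, , B $      , , num , , $        match ','
, B $        , num , , $          match ','
B $          num , , $            output B → num , ,
num , , $    num , , $            match 'num'
, , $        , , $                match ','
, $          , $                  match ','
$            $                    accept

The string is accepted.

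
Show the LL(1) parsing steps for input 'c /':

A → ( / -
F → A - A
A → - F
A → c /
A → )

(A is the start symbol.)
LL(1) parsing maintains a stack (initially the start symbol over $) and the input. At each step: if the stack top is a terminal, match it against the current input token; if it is a non-terminal N, replace it with the RHS of M[N, lookahead] (the unique production whose predict set contains the lookahead).

Stack is shown with the top on the left.

Stack  Input  Action
--------------------
A $    c / $  output A → c /
c / $  c / $  match 'c'
/ $    / $    match '/'
$      $      accept

The string is accepted.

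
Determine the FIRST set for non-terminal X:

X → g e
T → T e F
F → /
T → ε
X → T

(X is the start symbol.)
{ 'e', 'g', ε }

FIRST sets of the other non-terminals involved (by the same procedure, iterated to a fixed point):
  FIRST(T) = { 'e', ε }

From X → g e:
  - g is a terminal: add 'g' and stop
From X → T:
  - T is a non-terminal: add FIRST(T) \ {ε} = { 'e' }
    T is nullable and nothing follows, so the whole right-hand side can vanish: ε ∈ FIRST(X)

Collecting: FIRST(X) = { 'e', 'g', ε }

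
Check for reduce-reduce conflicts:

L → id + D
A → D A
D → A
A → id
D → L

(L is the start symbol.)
A reduce-reduce conflict occurs when an LR(0) state has two complete items [A → α .] and [B → β .] — both call for a reduction, and with no lookahead the parser cannot choose between them.

Augment with L' → L and build the canonical LR(0) collection (I0 = CLOSURE({[L' → . L]}), then GOTO on every symbol after a dot until no new states appear). It has 10 states:
  I0: { [L → . id + D], [L' → . L] }  — shift
  I1: { [L' → L .] }  — accept
  I2: { [L → id . + D] }  — shift
  I3: { [A → . D A], [A → . id], [D → . A], [D → . L], [L → . id + D], [L → id + . D] }  — shift
  I4: { [D → A .] }  — reduce
  I5: { [A → . D A], [A → . id], [A → D . A], [D → . A], [D → . L], [L → . id + D], [L → id + D .] }  — shift, reduce
  I6: { [D → L .] }  — reduce
  I7: { [A → id .], [L → id . + D] }  — shift, reduce
  I8: { [A → D A .], [D → A .] }  — 2 reduces
  I9: { [A → . D A], [A → . id], [A → D . A], [D → . A], [D → . L], [L → . id + D] }  — shift

I8 contains complete items [A → D A .], [D → A .] — reduce-reduce conflict.

Answer: Yes — I8: [A → D A .] vs [D → A .]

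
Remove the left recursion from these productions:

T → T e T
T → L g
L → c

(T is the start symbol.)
T is directly left-recursive. The standard transformation for
  A → A α₁ | ... | A α_m | β₁ | ... | β_n
is
  A  → β₁ A' | ... | β_n A'
  A' → α₁ A' | ... | α_m A' | ε

T → L g becomes T → L g T'
T → T e T becomes T' → e T T'
Add T' → ε

Productions for other non-terminals are unchanged:
  L → c

Resulting grammar:
T → L g T'
T' → e T T'
T' → ε
L → c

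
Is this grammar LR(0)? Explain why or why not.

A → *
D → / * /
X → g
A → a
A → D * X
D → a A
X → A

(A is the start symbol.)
No. Shift-reduce conflict between [A → a .] and [A → . *]

Augment with A' → A and build the canonical LR(0) collection (I0 = CLOSURE({[A' → . A]}), then GOTO on every symbol after a dot until no new states appear). It has 13 states:
  I0: { [A → . *], [A → . D * X], [A → . a], [A' → . A], [D → . / * /], [D → . a A] }  — shift
  I1: { [A → * .] }  — reduce
  I2: { [D → / . * /] }  — shift
  I3: { [A' → A .] }  — accept
  I4: { [A → D . * X] }  — shift
  I5: { [A → . *], [A → . D * X], [A → . a], [A → a .], [D → . / * /], [D → . a A], [D → a . A] }  — shift, reduce
  I6: { [D → a A .] }  — reduce
  I7: { [A → . *], [A → . D * X], [A → . a], [A → D * . X], [D → . / * /], [D → . a A], [X → . A], [X → . g] }  — shift
  I8: { [X → A .] }  — reduce
  I9: { [A → D * X .] }  — reduce
  I10: { [X → g .] }  — reduce
  I11: { [D → / * . /] }  — shift
  I12: { [D → / * / .] }  — reduce

Conflict in state I5:
  Shift-reduce conflict between [A → a .] and [A → . *]
So the grammar is NOT LR(0).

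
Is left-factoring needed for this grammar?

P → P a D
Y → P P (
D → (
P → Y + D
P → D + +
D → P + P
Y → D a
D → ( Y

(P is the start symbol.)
Left-factoring is needed when two productions for the same non-terminal
share a common prefix on the right-hand side.

Productions for P:
  P → P a D
  P → Y + D
  P → D + +
Productions for Y:
  Y → P P (
  Y → D a
Productions for D:
  D → (
  D → P + P
  D → ( Y

Found common prefix '(' in productions for D

Answer: Yes, D has productions with common prefix '('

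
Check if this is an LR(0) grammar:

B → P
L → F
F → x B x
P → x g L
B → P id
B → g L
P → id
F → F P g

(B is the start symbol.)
Augment with B' → B and build the canonical LR(0) collection (I0 = CLOSURE({[B' → . B]}), then GOTO on every symbol after a dot until no new states appear). It has 16 states:
  I0: { [B → . P id], [B → . P], [B → . g L], [B' → . B], [P → . id], [P → . x g L] }  — shift
  I1: { [B' → B .] }  — accept
  I2: { [B → P . id], [B → P .] }  — shift, reduce
  I3: { [B → g . L], [F → . F P g], [F → . x B x], [L → . F] }  — shift
  I4: { [P → id .] }  — reduce
  I5: { [P → x . g L] }  — shift
  I6: { [F → . F P g], [F → . x B x], [L → . F], [P → x g . L] }  — shift
  I7: { [F → F . P g], [L → F .], [P → . id], [P → . x g L] }  — shift, reduce
  I8: { [P → x g L .] }  — reduce
  I9: { [B → . P id], [B → . P], [B → . g L], [F → x . B x], [P → . id], [P → . x g L] }  — shift
  I10: { [F → x B . x] }  — shift
  I11: { [F → x B x .] }  — reduce
  I12: { [F → F P . g] }  — shift
  I13: { [F → F P g .] }  — reduce
  I14: { [B → g L .] }  — reduce
  I15: { [B → P id .] }  — reduce

Conflict in state I2:
  Shift-reduce conflict between [B → P .] and [B → P . id]
So the grammar is NOT LR(0).

Answer: No. Shift-reduce conflict between [B → P .] and [B → P . id]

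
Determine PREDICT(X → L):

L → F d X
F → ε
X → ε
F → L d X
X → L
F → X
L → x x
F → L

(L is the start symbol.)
PREDICT(X → L) = (FIRST(RHS) \ {ε}) ∪ (FOLLOW(X) if ε ∈ FIRST(RHS), i.e. RHS ⇒* ε)
FIRST(L) = { 'd', 'x' }
FIRST(L) = { 'd', 'x' }
ε ∉ FIRST(L), so FOLLOW(X) is not added.
PREDICT(X → L) = { 'd', 'x' }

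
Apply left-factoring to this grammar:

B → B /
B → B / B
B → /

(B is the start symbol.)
B → B / B'
B' → ε
B' → B
B → /

Left-factoring transforms A → αβ₁ | αβ₂ into A → αA' and A' → β₁ | β₂
(α is the longest common prefix among the alternatives). Repeat until
no nonterminal has two alternatives with a common prefix.

Round 1: B has alternatives sharing prefix 'B /'. Introduce B': B → B / B'
  Add: B' → ε
  Add: B' → B

No remaining common prefixes — done.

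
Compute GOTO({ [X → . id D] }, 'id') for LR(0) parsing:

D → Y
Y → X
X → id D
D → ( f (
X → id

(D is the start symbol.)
GOTO(I, 'id') = CLOSURE({ [A → αX.β] : [A → α.Xβ] ∈ I, X = 'id' })

Items with dot before 'id', with the dot advanced:
  [X → . id D] → [X → id . D]
Closure of the advanced items:
  [X → id . D] has the dot before D: add [D → . Y], [D → . ( f (]
  [D → . Y] has the dot before Y: add [Y → . X]
  [Y → . X] has the dot before X: add [X → . id D], [X → . id]

GOTO = { [D → . ( f (], [D → . Y], [X → . id D], [X → . id], [X → id . D], [Y → . X] }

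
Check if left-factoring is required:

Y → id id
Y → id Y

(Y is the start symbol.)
Yes, Y has productions with common prefix 'id'

Left-factoring is needed when two productions for the same non-terminal
share a common prefix on the right-hand side.

Productions for Y:
  Y → id id
  Y → id Y

Found common prefix 'id' in productions for Y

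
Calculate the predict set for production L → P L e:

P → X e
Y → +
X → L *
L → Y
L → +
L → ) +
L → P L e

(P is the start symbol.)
PREDICT(L → P L e) = (FIRST(RHS) \ {ε}) ∪ (FOLLOW(L) if ε ∈ FIRST(RHS), i.e. RHS ⇒* ε)
FIRST(P) = { ')', '+' }
FIRST(P L e) = { ')', '+' }
ε ∉ FIRST(P L e), so FOLLOW(L) is not added.
PREDICT(L → P L e) = { ')', '+' }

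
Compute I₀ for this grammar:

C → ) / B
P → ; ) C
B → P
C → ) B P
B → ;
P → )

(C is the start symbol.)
First, augment the grammar with C' → C
I₀ = CLOSURE({ [C' → . C] }):
  [C' → . C] has the dot before C: add [C → . ) / B], [C → . ) B P]
No further items can be added.

I₀ = { [C → . ) / B], [C → . ) B P], [C' → . C] }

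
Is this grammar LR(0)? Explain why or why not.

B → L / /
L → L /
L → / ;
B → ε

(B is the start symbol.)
Augment with B' → B and build the canonical LR(0) collection (I0 = CLOSURE({[B' → . B]}), then GOTO on every symbol after a dot until no new states appear). It has 7 states:
  I0: { [B → . L / /], [B → .], [B' → . B], [L → . / ;], [L → . L /] }  — shift, reduce
  I1: { [L → / . ;] }  — shift
  I2: { [B' → B .] }  — accept
  I3: { [B → L . / /], [L → L . /] }  — shift
  I4: { [B → L / . /], [L → L / .] }  — shift, reduce
  I5: { [B → L / / .] }  — reduce
  I6: { [L → / ; .] }  — reduce

Conflict in state I0:
  Shift-reduce conflict between [B → .] and [L → . / ;]
So the grammar is NOT LR(0).

Answer: No. Shift-reduce conflict between [B → .] and [L → . / ;]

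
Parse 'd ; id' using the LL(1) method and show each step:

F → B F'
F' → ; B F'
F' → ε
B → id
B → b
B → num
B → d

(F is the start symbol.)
LL(1) parsing maintains a stack (initially the start symbol over $) and the input. At each step: if the stack top is a terminal, match it against the current input token; if it is a non-terminal N, replace it with the RHS of M[N, lookahead] (the unique production whose predict set contains the lookahead).

Stack is shown with the top on the left.

Stack     Input     Action
--------------------------
F $       d ; id $  output F → B F'
B F' $    d ; id $  output B → d
d F' $    d ; id $  match 'd'
F' $      ; id $    output F' → ; B F'
; B F' $  ; id $    match ';'
B F' $    id $      output B → id
id F' $   id $      match 'id'
F' $      $         output F' → ε
$         $         accept

The string is accepted.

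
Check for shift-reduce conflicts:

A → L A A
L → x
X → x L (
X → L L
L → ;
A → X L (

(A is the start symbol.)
A shift-reduce conflict occurs when an LR(0) state has both:
  - a complete (reduce) item [A → α .] (dot at the end), and
  - a shift item [B → β . c γ] (dot before a terminal).

Augment with A' → A and build the canonical LR(0) collection (I0 = CLOSURE({[A' → . A]}), then GOTO on every symbol after a dot until no new states appear). It has 14 states:
  I0: { [A → . L A A], [A → . X L (], [A' → . A], [L → . ;], [L → . x], [X → . L L], [X → . x L (] }  — shift
  I1: { [L → ; .] }  — reduce
  I2: { [A' → A .] }  — accept
  I3: { [A → . L A A], [A → . X L (], [A → L . A A], [L → . ;], [L → . x], [X → . L L], [X → . x L (], [X → L . L] }  — shift
  I4: { [A → X . L (], [L → . ;], [L → . x] }  — shift
  I5: { [L → . ;], [L → . x], [L → x .], [X → x . L (] }  — shift, reduce
  I6: { [X → x L . (] }  — shift
  I7: { [L → x .] }  — reduce
  I8: { [X → x L ( .] }  — reduce
  I9: { [A → X L . (] }  — shift
  I10: { [A → X L ( .] }  — reduce
  I11: { [A → . L A A], [A → . X L (], [A → L A . A], [L → . ;], [L → . x], [X → . L L], [X → . x L (] }  — shift
  I12: { [A → . L A A], [A → . X L (], [A → L . A A], [L → . ;], [L → . x], [X → . L L], [X → . x L (], [X → L . L], [X → L L .] }  — shift, reduce
  I13: { [A → L A A .] }  — reduce

I5 contains reduce item [L → x .] and shift items [L → . ;], [L → . x] — shift-reduce conflict.
I12 contains reduce item [X → L L .] and shift items [L → . ;], [L → . x], [X → . x L (] — shift-reduce conflict.

Answer: Yes — I5: [L → x .] vs [L → . ;]; I12: [X → L L .] vs [L → . ;]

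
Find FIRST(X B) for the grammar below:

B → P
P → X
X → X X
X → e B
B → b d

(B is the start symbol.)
FIRST sets of the non-terminals involved (from the grammar, by fixed-point iteration):
  FIRST(X) = { 'e' }

To compute FIRST(X B), process the symbols left to right:
Symbol X is a non-terminal. Add FIRST(X) \ {ε} = { 'e' }
X is not nullable (ε ∉ FIRST(X)), so stop here.
FIRST(X B) = { 'e' }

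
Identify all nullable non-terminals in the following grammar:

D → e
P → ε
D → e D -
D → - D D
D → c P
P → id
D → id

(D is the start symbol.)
{ 'P' }

ε-productions: P → ε
So P is immediately nullable.
No further non-terminal can be added: every production for the remaining non-terminals contains a terminal or a non-nullable non-terminal.
Nullable = { 'P' }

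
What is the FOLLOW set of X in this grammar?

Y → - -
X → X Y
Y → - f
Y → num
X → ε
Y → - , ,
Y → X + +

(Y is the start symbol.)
{ '+', '-', 'num' }

To compute FOLLOW(X), find every occurrence of X on a right-hand side N → α X β: add FIRST(β) \ {ε}, and if β is empty or nullable also add FOLLOW(N). Iterate to a fixed point.

In X → X Y: X is followed by Y, add FIRST(Y) \ {ε} = { '+', '-', 'num' }
In Y → X + +: X is followed by '+' '+', add FIRST('+' '+') \ {ε} = { '+' }

Taking the union: FOLLOW(X) = { '+', '-', 'num' }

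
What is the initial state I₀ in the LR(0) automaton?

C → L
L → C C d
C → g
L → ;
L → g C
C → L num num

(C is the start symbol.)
First, augment the grammar with C' → C
I₀ = CLOSURE({ [C' → . C] }):
  [C' → . C] has the dot before C: add [C → . L], [C → . g], [C → . L num num]
  [C → . L] has the dot before L: add [L → . C C d], [L → . ;], [L → . g C]
No further items can be added.

I₀ = { [C → . L num num], [C → . L], [C → . g], [C' → . C], [L → . ;], [L → . C C d], [L → . g C] }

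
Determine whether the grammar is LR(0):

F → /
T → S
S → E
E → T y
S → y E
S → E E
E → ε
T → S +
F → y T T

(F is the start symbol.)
No. Shift-reduce conflict between [E → .] and [S → . y E]

Augment with F' → F and build the canonical LR(0) collection (I0 = CLOSURE({[F' → . F]}), then GOTO on every symbol after a dot until no new states appear). It has 15 states:
  I0: { [F → . /], [F → . y T T], [F' → . F] }  — shift
  I1: { [F → / .] }  — reduce
  I2: { [F' → F .] }  — accept
  I3: { [E → . T y], [E → .], [F → y . T T], [S → . E E], [S → . E], [S → . y E], [T → . S +], [T → . S] }  — shift, reduce
  I4: { [E → . T y], [E → .], [S → . E E], [S → . E], [S → . y E], [S → E . E], [S → E .], [T → . S +], [T → . S] }  — shift, 2 reduces
  I5: { [T → S . +], [T → S .] }  — shift, reduce
  I6: { [E → . T y], [E → .], [E → T . y], [F → y T . T], [S → . E E], [S → . E], [S → . y E], [T → . S +], [T → . S] }  — shift, reduce
  I7: { [E → . T y], [E → .], [S → . E E], [S → . E], [S → . y E], [S → y . E], [T → . S +], [T → . S] }  — shift, reduce
  I8: { [E → . T y], [E → .], [S → . E E], [S → . E], [S → . y E], [S → E . E], [S → E .], [S → y E .], [T → . S +], [T → . S] }  — shift, 3 reduces
  I9: { [E → T . y] }  — shift
  I10: { [E → T y .] }  — reduce
  I11: { [E → . T y], [E → .], [S → . E E], [S → . E], [S → . y E], [S → E . E], [S → E .], [S → E E .], [T → . S +], [T → . S] }  — shift, 3 reduces
  I12: { [E → T . y], [F → y T T .] }  — shift, reduce
  I13: { [E → . T y], [E → .], [E → T y .], [S → . E E], [S → . E], [S → . y E], [S → y . E], [T → . S +], [T → . S] }  — shift, 2 reduces
  I14: { [T → S + .] }  — reduce

Conflict in state I3:
  Shift-reduce conflict between [E → .] and [S → . y E]
So the grammar is NOT LR(0).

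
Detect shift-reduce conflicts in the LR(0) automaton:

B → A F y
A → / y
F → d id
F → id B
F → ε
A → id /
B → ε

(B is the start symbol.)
A shift-reduce conflict occurs when an LR(0) state has both:
  - a complete (reduce) item [A → α .] (dot at the end), and
  - a shift item [B → β . c γ] (dot before a terminal).

Augment with B' → B and build the canonical LR(0) collection (I0 = CLOSURE({[B' → . B]}), then GOTO on every symbol after a dot until no new states appear). It has 13 states:
  I0: { [A → . / y], [A → . id /], [B → . A F y], [B → .], [B' → . B] }  — shift, reduce
  I1: { [A → / . y] }  — shift
  I2: { [B → A . F y], [F → . d id], [F → . id B], [F → .] }  — shift, reduce
  I3: { [B' → B .] }  — accept
  I4: { [A → id . /] }  — shift
  I5: { [A → id / .] }  — reduce
  I6: { [B → A F . y] }  — shift
  I7: { [F → d . id] }  — shift
  I8: { [A → . / y], [A → . id /], [B → . A F y], [B → .], [F → id . B] }  — shift, reduce
  I9: { [F → id B .] }  — reduce
  I10: { [F → d id .] }  — reduce
  I11: { [B → A F y .] }  — reduce
  I12: { [A → / y .] }  — reduce

I0 contains reduce item [B → .] and shift items [A → . / y], [A → . id /] — shift-reduce conflict.
I2 contains reduce item [F → .] and shift items [F → . d id], [F → . id B] — shift-reduce conflict.
I8 contains reduce item [B → .] and shift items [A → . / y], [A → . id /] — shift-reduce conflict.

Answer: Yes — I0: [B → .] vs [A → . / y]; I2: [F → .] vs [F → . d id]; I8: [B → .] vs [A → . / y]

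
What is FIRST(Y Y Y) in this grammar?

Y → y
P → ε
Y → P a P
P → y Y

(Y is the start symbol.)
FIRST sets of the non-terminals involved (from the grammar, by fixed-point iteration):
  FIRST(Y) = { 'a', 'y' }

To compute FIRST(Y Y Y), process the symbols left to right:
Symbol Y is a non-terminal. Add FIRST(Y) \ {ε} = { 'a', 'y' }
Y is not nullable (ε ∉ FIRST(Y)), so stop here.
FIRST(Y Y Y) = { 'a', 'y' }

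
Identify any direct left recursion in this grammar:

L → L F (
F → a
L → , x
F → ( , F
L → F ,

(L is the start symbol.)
Yes, L is left-recursive

Direct left recursion occurs when N → N α for some non-terminal N (the right-hand side begins with the left-hand side itself).

L → L F (: LEFT RECURSIVE (starts with L)
F → a: starts with a
L → , x: starts with ','
F → ( , F: starts with '('
L → F ,: starts with F

The grammar has direct left recursion on: L.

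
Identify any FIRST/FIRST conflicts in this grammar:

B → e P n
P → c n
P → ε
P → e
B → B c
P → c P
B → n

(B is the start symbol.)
Yes. B → e P n / B → B c on { 'e' }; B → B c / B → n on { 'n' }; P → c n / P → c P on { 'c' }

A FIRST/FIRST conflict occurs when two productions N → α and N → β for the same non-terminal have FIRST(α) ∩ FIRST(β) ≠ ∅ (with ε ∈ FIRST of a nullable right-hand side, so two nullable alternatives also conflict).

FIRST sets of the non-terminals at (or reachable through a nullable prefix from) the front of some alternative:
  FIRST(B) = { 'e', 'n' }

Productions for B:
  B → e P n: FIRST = { 'e' }
  B → B c: FIRST = { 'e', 'n' }
  B → n: FIRST = { 'n' }
Productions for P:
  P → c n: FIRST = { 'c' }
  P → ε: FIRST = { ε }
  P → e: FIRST = { 'e' }
  P → c P: FIRST = { 'c' }

Conflict for B: B → e P n and B → B c
  Overlap: { 'e' }
Conflict for B: B → B c and B → n
  Overlap: { 'n' }
Conflict for P: P → c n and P → c P
  Overlap: { 'c' }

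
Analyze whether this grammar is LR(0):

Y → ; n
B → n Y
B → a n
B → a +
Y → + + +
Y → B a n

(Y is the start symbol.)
Yes, the grammar is LR(0)

Augment with Y' → Y and build the canonical LR(0) collection (I0 = CLOSURE({[Y' → . Y]}), then GOTO on every symbol after a dot until no new states appear). It has 15 states:
  I0: { [B → . a +], [B → . a n], [B → . n Y], [Y → . + + +], [Y → . ; n], [Y → . B a n], [Y' → . Y] }  — shift
  I1: { [Y → + . + +] }  — shift
  I2: { [Y → ; . n] }  — shift
  I3: { [Y → B . a n] }  — shift
  I4: { [Y' → Y .] }  — accept
  I5: { [B → a . +], [B → a . n] }  — shift
  I6: { [B → . a +], [B → . a n], [B → . n Y], [B → n . Y], [Y → . + + +], [Y → . ; n], [Y → . B a n] }  — shift
  I7: { [B → n Y .] }  — reduce
  I8: { [B → a + .] }  — reduce
  I9: { [B → a n .] }  — reduce
  I10: { [Y → B a . n] }  — shift
  I11: { [Y → B a n .] }  — reduce
  I12: { [Y → ; n .] }  — reduce
  I13: { [Y → + + . +] }  — shift
  I14: { [Y → + + + .] }  — reduce

Every state is either a pure shift/goto state or contains exactly one complete item and nothing to shift — no conflicts. The grammar is LR(0).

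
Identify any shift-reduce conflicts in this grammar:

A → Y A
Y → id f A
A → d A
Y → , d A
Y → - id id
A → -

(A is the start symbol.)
Augment with A' → A and build the canonical LR(0) collection (I0 = CLOSURE({[A' → . A]}), then GOTO on every symbol after a dot until no new states appear). It has 15 states:
  I0: { [A → . -], [A → . Y A], [A → . d A], [A' → . A], [Y → . , d A], [Y → . - id id], [Y → . id f A] }  — shift
  I1: { [Y → , . d A] }  — shift
  I2: { [A → - .], [Y → - . id id] }  — shift, reduce
  I3: { [A' → A .] }  — accept
  I4: { [A → . -], [A → . Y A], [A → . d A], [A → Y . A], [Y → . , d A], [Y → . - id id], [Y → . id f A] }  — shift
  I5: { [A → . -], [A → . Y A], [A → . d A], [A → d . A], [Y → . , d A], [Y → . - id id], [Y → . id f A] }  — shift
  I6: { [Y → id . f A] }  — shift
  I7: { [A → . -], [A → . Y A], [A → . d A], [Y → . , d A], [Y → . - id id], [Y → . id f A], [Y → id f . A] }  — shift
  I8: { [Y → id f A .] }  — reduce
  I9: { [A → d A .] }  — reduce
  I10: { [A → Y A .] }  — reduce
  I11: { [Y → - id . id] }  — shift
  I12: { [Y → - id id .] }  — reduce
  I13: { [A → . -], [A → . Y A], [A → . d A], [Y → , d . A], [Y → . , d A], [Y → . - id id], [Y → . id f A] }  — shift
  I14: { [Y → , d A .] }  — reduce

I2 contains reduce item [A → - .] and shift item [Y → - . id id] — shift-reduce conflict.

Answer: Yes — I2: [A → - .] vs [Y → - . id id]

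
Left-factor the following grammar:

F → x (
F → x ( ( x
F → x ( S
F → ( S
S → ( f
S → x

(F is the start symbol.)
F → x ( F'
F' → ε
F' → ( x
F' → S
F → ( S
S → ( f
S → x

Left-factoring transforms A → αβ₁ | αβ₂ into A → αA' and A' → β₁ | β₂
(α is the longest common prefix among the alternatives). Repeat until
no nonterminal has two alternatives with a common prefix.

Round 1: F has alternatives sharing prefix 'x ('. Introduce F': F → x ( F'
  Add: F' → ε
  Add: F' → ( x
  Add: F' → S

No remaining common prefixes — done.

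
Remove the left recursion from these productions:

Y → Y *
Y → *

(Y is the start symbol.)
Y is directly left-recursive. The standard transformation for
  A → A α₁ | ... | A α_m | β₁ | ... | β_n
is
  A  → β₁ A' | ... | β_n A'
  A' → α₁ A' | ... | α_m A' | ε

Y → * becomes Y → * Y'
Y → Y * becomes Y' → * Y'
Add Y' → ε

Resulting grammar:
Y → * Y'
Y' → * Y'
Y' → ε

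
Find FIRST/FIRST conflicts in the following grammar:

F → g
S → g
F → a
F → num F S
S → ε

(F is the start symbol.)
No FIRST/FIRST conflicts.

A FIRST/FIRST conflict occurs when two productions N → α and N → β for the same non-terminal have FIRST(α) ∩ FIRST(β) ≠ ∅ (with ε ∈ FIRST of a nullable right-hand side, so two nullable alternatives also conflict).

Productions for F:
  F → g: FIRST = { 'g' }
  F → a: FIRST = { 'a' }
  F → num F S: FIRST = { 'num' }
Productions for S:
  S → g: FIRST = { 'g' }
  S → ε: FIRST = { ε }

All alternatives of each non-terminal have pairwise disjoint FIRST sets.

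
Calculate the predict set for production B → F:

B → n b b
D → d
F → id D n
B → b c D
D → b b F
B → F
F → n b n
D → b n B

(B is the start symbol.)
PREDICT(B → F) = (FIRST(RHS) \ {ε}) ∪ (FOLLOW(B) if ε ∈ FIRST(RHS), i.e. RHS ⇒* ε)
FIRST(F) = { 'id', 'n' }
FIRST(F) = { 'id', 'n' }
ε ∉ FIRST(F), so FOLLOW(B) is not added.
PREDICT(B → F) = { 'id', 'n' }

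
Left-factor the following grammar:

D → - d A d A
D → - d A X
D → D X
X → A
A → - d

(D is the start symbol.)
D → - d A D'
D' → d A
D' → X
D → D X
X → A
A → - d

Left-factoring transforms A → αβ₁ | αβ₂ into A → αA' and A' → β₁ | β₂
(α is the longest common prefix among the alternatives). Repeat until
no nonterminal has two alternatives with a common prefix.

Round 1: D has alternatives sharing prefix '- d A'. Introduce D': D → - d A D'
  Add: D' → d A
  Add: D' → X

No remaining common prefixes — done.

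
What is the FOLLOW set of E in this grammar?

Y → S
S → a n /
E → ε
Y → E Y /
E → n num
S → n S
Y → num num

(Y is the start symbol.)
{ 'a', 'n', 'num' }

To compute FOLLOW(E), find every occurrence of E on a right-hand side N → α E β: add FIRST(β) \ {ε}, and if β is empty or nullable also add FOLLOW(N). Iterate to a fixed point.

In Y → E Y /: E is followed by Y '/', add FIRST(Y '/') \ {ε} = { 'a', 'n', 'num' }

Taking the union: FOLLOW(E) = { 'a', 'n', 'num' }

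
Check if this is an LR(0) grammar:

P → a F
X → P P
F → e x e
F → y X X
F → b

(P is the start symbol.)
Yes, the grammar is LR(0)

Augment with P' → P and build the canonical LR(0) collection (I0 = CLOSURE({[P' → . P]}), then GOTO on every symbol after a dot until no new states appear). It has 13 states:
  I0: { [P → . a F], [P' → . P] }  — shift
  I1: { [P' → P .] }  — accept
  I2: { [F → . b], [F → . e x e], [F → . y X X], [P → a . F] }  — shift
  I3: { [P → a F .] }  — reduce
  I4: { [F → b .] }  — reduce
  I5: { [F → e . x e] }  — shift
  I6: { [F → y . X X], [P → . a F], [X → . P P] }  — shift
  I7: { [P → . a F], [X → P . P] }  — shift
  I8: { [F → y X . X], [P → . a F], [X → . P P] }  — shift
  I9: { [F → y X X .] }  — reduce
  I10: { [X → P P .] }  — reduce
  I11: { [F → e x . e] }  — shift
  I12: { [F → e x e .] }  — reduce

Every state is either a pure shift/goto state or contains exactly one complete item and nothing to shift — no conflicts. The grammar is LR(0).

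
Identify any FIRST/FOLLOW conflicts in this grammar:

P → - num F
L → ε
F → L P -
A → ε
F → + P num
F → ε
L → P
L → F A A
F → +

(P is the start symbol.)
Nullable non-terminals: A, F, L.
FIRST sets used below: FIRST(L) = { '+', '-', ε }, FIRST(P) = { '-' }, FIRST(F) = { '+', '-', ε }, FIRST(A) = { ε }
A has a nullable alternative but only one production, so nothing to check.

F: nullable alternative(s) F → ε; FOLLOW(F) = { $, '-', 'num' }
  F → L P -: FIRST \ {ε} = { '+', '-' } — overlaps FOLLOW(F) on { '-' }: CONFLICT
  F → + P num: FIRST \ {ε} = { '+' } — disjoint from FOLLOW(F)
  F → ε: FIRST \ {ε} = { } — this is the only nullable alternative, skip
  F → +: FIRST \ {ε} = { '+' } — disjoint from FOLLOW(F)

L: nullable alternative(s) L → ε, L → F A A; FOLLOW(L) = { '-' }
  L → ε: FIRST \ {ε} = { } — disjoint from FOLLOW(L)
  L → P: FIRST \ {ε} = { '-' } — overlaps FOLLOW(L) on { '-' }: CONFLICT
  L → F A A: FIRST \ {ε} = { '+', '-' } — overlaps FOLLOW(L) on { '-' }: CONFLICT

P has no nullable alternative, so no FIRST/FOLLOW check is needed there.

So the grammar has 3 FIRST/FOLLOW conflicts (marked CONFLICT above).

Answer: Yes. L → P with FOLLOW(L) on { '-' }; L → F A A with FOLLOW(L) on { '-' }; F → L P '-' with FOLLOW(F) on { '-' }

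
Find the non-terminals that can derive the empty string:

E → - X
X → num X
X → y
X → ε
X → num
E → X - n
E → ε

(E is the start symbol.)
{ 'E', 'X' }

ε-productions: X → ε, E → ε
So X, E are immediately nullable.
Every non-terminal is now nullable.
Nullable = { 'E', 'X' }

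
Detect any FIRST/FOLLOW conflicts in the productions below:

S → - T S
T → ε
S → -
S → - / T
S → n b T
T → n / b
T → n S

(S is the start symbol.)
Yes. T → n '/' b with FOLLOW(T) on { 'n' }; T → n S with FOLLOW(T) on { 'n' }

Nullable non-terminals: T.

T: nullable alternative(s) T → ε; FOLLOW(T) = { $, '-', 'n' }
  T → ε: FIRST \ {ε} = { } — this is the only nullable alternative, skip
  T → n / b: FIRST \ {ε} = { 'n' } — overlaps FOLLOW(T) on { 'n' }: CONFLICT
  T → n S: FIRST \ {ε} = { 'n' } — overlaps FOLLOW(T) on { 'n' }: CONFLICT

S has no nullable alternative, so no FIRST/FOLLOW check is needed there.

So the grammar has 2 FIRST/FOLLOW conflicts (marked CONFLICT above).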